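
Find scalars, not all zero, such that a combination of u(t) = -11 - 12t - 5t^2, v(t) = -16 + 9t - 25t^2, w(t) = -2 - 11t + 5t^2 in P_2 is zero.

Pass to coordinate vectors relative to the basis {1, t, t^2}.
Set up α₁u + … + α₃w = 0 and solve the homogeneous system.
The free variable yields coefficients (2, -1, -3) (any nonzero multiple also works).

2u - v - 3w = 0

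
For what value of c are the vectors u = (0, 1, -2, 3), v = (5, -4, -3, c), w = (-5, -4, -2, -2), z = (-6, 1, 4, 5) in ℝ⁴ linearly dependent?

Dependence holds iff the 4×4 matrix [u v w z] is singular.
Cofactor expansion gives det = 90*c + 930.
Setting this to zero gives c = -31/3.

c = -31/3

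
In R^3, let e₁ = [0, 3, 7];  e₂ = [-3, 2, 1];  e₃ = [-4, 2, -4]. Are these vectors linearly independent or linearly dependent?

linearly independent

Place the vectors as rows of a 3×3 matrix and reduce to echelon form.
The reduction yields 3 nonzero rows, so the rank is 3.
Since rank = 3 (the number of vectors), the set is linearly independent.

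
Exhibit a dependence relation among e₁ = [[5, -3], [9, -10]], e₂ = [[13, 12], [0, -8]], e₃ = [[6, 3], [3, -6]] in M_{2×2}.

Pass to coordinate vectors relative to the basis {E₁₁, E₁₂, E₂₁, E₂₂}.
Row-reduce the matrix with e₁, e₂, e₃ as columns; the null space gives the coefficients.
One solution (up to scaling) is (1, 1, -3).

e₁ + e₂ - 3e₃ = 0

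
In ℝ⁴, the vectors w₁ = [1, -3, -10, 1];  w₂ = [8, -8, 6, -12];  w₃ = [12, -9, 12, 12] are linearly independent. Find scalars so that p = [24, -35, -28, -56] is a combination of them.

Solve the system with w₁, w₂, w₃ as columns and p as the right-hand side.
Row-reducing the augmented matrix gives the unique coefficients (a₁, a₂, a₃) = (4, 4, -1).

p = 4w₁ + 4w₂ - w₃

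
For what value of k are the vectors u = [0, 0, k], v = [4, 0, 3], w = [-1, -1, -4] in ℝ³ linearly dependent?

The vectors are dependent exactly when the determinant of the matrix with rows u, v, w vanishes.
The determinant works out to -4*k.
This vanishes exactly when k = 0.

k = 0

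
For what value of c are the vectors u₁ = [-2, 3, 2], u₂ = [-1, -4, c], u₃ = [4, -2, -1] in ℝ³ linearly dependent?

The set is linearly dependent precisely when det[u₁; u₂; u₃] = 0.
Expanding, det = 8*c + 25.
This vanishes exactly when c = -25/8.

c = -25/8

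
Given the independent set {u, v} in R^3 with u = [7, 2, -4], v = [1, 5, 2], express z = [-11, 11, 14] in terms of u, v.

Since u, v are independent, the coefficients expressing z are uniquely determined by a linear system.
Row-reducing the augmented matrix gives the unique coefficients (c₁, c₂) = (-2, 3).

z = -2u + 3v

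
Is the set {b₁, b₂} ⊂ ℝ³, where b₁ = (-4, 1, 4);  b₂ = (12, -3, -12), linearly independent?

linearly dependent

Place the vectors as rows of a 2×3 matrix and reduce to echelon form.
The reduction yields 1 nonzero row, so the rank is 1.
Since rank 1 < 2, the set is linearly dependent.
Indeed 3b₁ + b₂ = 0.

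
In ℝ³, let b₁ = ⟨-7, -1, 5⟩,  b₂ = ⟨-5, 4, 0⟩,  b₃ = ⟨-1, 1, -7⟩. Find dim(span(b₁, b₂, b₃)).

dim = 3

Form the matrix with b₁, b₂, b₃ as columns and reduce.
There are 3 pivot columns, so rank = 3.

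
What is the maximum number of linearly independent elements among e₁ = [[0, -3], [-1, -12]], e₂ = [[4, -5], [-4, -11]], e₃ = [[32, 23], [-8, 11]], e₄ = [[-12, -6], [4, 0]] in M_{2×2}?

Use coordinates relative to {E₁₁, E₁₂, E₂₁, E₂₂}.
Apply Gaussian elimination to the matrix whose rows are e₁, e₂, e₃, e₄.
Reduction leaves 3 leading entries, giving rank 3.

3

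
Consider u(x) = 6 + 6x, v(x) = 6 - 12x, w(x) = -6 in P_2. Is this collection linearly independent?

Write each element as a coordinate vector in ℝ³ using {1, x, x²}.
The matrix [u|v|w] has determinant 0.
A zero determinant means the columns are linearly dependent.

linearly dependent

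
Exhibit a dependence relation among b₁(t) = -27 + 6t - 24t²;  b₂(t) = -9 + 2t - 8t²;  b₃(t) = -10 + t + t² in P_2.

b₁ - 3b₂ = 0

Take coordinates with respect to {1, t, t²}.
Row-reduce the matrix with b₁, b₂, b₃ as columns; the null space gives the coefficients.
A generator of the null space is (1, -3, 0).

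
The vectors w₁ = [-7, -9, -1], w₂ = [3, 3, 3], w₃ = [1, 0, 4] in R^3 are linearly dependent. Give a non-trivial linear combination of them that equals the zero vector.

Solve the homogeneous system with w₁, w₂, w₃ as columns by row-reducing the coefficient matrix.
The free variable yields coefficients (1, 3, -2) (any nonzero multiple also works).

w₁ + 3w₂ - 2w₃ = 0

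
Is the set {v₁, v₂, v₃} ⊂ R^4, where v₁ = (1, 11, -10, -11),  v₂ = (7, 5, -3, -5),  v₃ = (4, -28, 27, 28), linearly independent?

Place the vectors as rows of a 3×4 matrix and reduce to echelon form.
The reduction yields 2 nonzero rows, so the rank is 2.
Since rank 2 < 3, the set is linearly dependent.

linearly dependent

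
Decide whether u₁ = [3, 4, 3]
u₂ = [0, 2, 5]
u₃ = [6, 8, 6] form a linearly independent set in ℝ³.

linearly dependent

Form the 3×3 matrix with these as columns; its determinant is 0.
A zero determinant means the columns are linearly dependent.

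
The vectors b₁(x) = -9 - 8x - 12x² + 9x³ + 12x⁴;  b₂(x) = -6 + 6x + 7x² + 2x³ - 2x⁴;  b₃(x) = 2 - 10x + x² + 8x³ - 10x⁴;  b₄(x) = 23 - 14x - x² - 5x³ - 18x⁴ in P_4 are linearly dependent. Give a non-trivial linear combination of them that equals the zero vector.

Take coordinates with respect to {1, x, …, x⁴}.
Solve the homogeneous system with b₁, b₂, b₃, b₄ as columns by row-reducing the coefficient matrix.
The free variable yields coefficients (1, 2, -1, 1) (any nonzero multiple also works).

b₁ + 2b₂ - b₃ + b₄ = 0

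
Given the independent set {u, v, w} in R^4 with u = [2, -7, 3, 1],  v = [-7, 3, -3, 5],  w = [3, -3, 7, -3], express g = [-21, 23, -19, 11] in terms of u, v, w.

g = -2u + 2v - w

Since u, v, w are independent, the coefficients expressing g are uniquely determined by a linear system.
The system has the unique solution (c₁, c₂, c₃) = (-2, 2, -1).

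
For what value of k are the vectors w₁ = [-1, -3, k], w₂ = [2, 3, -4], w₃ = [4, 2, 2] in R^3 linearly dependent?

Dependence holds iff the 3×3 matrix [w₁ w₂ w₃] is singular.
Cofactor expansion gives det = 46 - 8*k.
Setting this to zero gives k = 23/4.

k = 23/4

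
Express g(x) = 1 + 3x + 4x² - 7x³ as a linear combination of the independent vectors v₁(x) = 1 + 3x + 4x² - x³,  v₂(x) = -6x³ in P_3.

Take coordinate vectors relative to {1, x, …, x³}.
Set up the augmented matrix [v₁ | v₂ | g] and row-reduce.
Back-substitution yields (a₁, a₂) = (1, 1).

g = v₁ + v₂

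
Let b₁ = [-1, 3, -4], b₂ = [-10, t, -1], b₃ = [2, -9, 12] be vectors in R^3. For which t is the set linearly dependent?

The set is linearly dependent precisely when det[b₁; b₂; b₃] = 0.
Expanding, det = 3 - 4*t.
This vanishes exactly when t = 3/4.

t = 3/4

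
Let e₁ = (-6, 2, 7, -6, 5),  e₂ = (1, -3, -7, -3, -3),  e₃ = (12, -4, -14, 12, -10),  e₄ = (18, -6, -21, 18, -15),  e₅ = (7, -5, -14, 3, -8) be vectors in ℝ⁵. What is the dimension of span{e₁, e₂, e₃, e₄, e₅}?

Form the matrix with e₁, e₂, e₃, e₄, e₅ as columns and reduce.
The echelon form has 2 nonzero rows, so the rank is 2.

dim = 2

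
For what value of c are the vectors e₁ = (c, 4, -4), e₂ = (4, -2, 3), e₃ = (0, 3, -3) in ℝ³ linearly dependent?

Dependence holds iff the 3×3 matrix [e₁ e₂ e₃] is singular.
The determinant works out to -3*c.
Solving -3*c = 0 yields c = 0.

c = 0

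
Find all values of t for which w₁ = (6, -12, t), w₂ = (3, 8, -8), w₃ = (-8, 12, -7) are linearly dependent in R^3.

t = 39/5

Place the vectors as rows of a 3×3 matrix; dependence ⇔ determinant zero.
Cofactor expansion gives det = 100*t - 780.
Solving 100*t - 780 = 0 yields t = 39/5.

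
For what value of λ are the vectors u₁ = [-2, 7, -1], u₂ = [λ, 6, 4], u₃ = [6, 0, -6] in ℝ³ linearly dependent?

λ = -46/7

Dependence holds iff the 3×3 matrix [u₁ u₂ u₃] is singular.
The determinant works out to 42*λ + 276.
Solving 42*λ + 276 = 0 yields λ = -46/7.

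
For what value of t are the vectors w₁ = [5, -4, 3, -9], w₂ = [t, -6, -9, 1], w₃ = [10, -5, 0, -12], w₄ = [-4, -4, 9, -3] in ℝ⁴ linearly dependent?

t = 41/4

Dependence holds iff the 4×4 matrix [w₁ w₂ w₃ w₄] is singular.
Expanding, det = 738 - 72*t.
This vanishes exactly when t = 41/4.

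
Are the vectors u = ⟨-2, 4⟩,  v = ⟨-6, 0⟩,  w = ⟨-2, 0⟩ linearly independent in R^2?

There are 3 vectors in a 2-dimensional space, so they cannot be linearly independent.

linearly dependent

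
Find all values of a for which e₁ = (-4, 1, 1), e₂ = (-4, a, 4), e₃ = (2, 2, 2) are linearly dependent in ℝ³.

a = 4

Dependence holds iff the 3×3 matrix [e₁ e₂ e₃] is singular.
Expanding, det = 40 - 10*a.
Solving 40 - 10*a = 0 yields a = 4.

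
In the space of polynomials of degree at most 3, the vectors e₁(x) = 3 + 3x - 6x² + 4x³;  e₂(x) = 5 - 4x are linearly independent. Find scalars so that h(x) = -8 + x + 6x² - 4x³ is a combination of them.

Take coordinate vectors relative to {1, x, …, x³}.
Since e₁, e₂ are independent, the coefficients expressing h are uniquely determined by a linear system.
Back-substitution yields (c₁, c₂) = (-1, -1).

h = -e₁ - e₂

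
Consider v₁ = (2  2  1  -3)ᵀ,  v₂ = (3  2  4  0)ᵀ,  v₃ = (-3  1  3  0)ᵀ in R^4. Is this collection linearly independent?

Row-reduce the matrix whose columns are v₁, v₂, v₃.
The reduction yields 3 nonzero rows, so the rank is 3.
Since rank = 3 (the number of vectors), the set is linearly independent.

linearly independent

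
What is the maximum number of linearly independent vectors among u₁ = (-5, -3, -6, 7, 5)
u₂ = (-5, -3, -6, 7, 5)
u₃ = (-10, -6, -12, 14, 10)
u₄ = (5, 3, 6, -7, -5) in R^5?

Apply Gaussian elimination to the matrix whose rows are u₁, u₂, u₃, u₄.
There is 1 pivot column, so rank = 1.

1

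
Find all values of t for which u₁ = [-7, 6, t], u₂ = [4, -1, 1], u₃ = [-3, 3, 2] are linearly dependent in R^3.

t = 31/9

The set is linearly dependent precisely when det[u₁; u₂; u₃] = 0.
Expanding, det = 9*t - 31.
Solving 9*t - 31 = 0 yields t = 31/9.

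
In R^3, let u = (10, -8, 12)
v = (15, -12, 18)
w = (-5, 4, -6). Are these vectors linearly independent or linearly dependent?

linearly dependent

The matrix [u|v|w] has determinant 0.
A zero determinant means the columns are linearly dependent.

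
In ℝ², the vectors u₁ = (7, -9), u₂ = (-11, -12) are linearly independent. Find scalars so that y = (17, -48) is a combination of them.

Write y = a₁u₁ + a₂u₂ and equate components.
Back-substitution yields (a₁, a₂) = (4, 1).

y = 4u₁ + u₂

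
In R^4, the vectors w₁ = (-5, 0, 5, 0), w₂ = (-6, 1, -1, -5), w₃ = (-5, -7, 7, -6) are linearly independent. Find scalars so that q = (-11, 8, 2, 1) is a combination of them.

q = 2w₁ + w₂ - w₃

Set up the augmented matrix [w₁ | w₂ | w₃ | q] and row-reduce.
The system has the unique solution (α₁, α₂, α₃) = (2, 1, -1).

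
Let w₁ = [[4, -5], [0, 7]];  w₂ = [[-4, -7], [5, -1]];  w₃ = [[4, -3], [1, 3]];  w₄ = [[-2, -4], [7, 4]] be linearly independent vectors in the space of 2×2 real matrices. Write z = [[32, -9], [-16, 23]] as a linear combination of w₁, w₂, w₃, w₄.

Identify each element with its coordinate vector in ℝ⁴ via {E₁₁, E₁₂, E₂₁, E₂₂}.
Write z = c₁w₁ + … + c₄w₄ and equate components.
Row-reducing the augmented matrix gives the unique coefficients (c₁, …, c₄) = (3, -1, 3, -2).

z = 3w₁ - w₂ + 3w₃ - 2w₄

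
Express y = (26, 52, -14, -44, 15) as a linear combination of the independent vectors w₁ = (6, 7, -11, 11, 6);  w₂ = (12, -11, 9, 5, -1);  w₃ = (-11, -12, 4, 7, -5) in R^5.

y = -w₁ - w₂ - 4w₃

Solve the system with w₁, w₂, w₃ as columns and y as the right-hand side.
Row-reducing the augmented matrix gives the unique coefficients (a₁, a₂, a₃) = (-1, -1, -4).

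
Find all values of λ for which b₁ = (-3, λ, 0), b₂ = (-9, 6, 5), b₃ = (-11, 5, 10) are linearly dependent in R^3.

The set is linearly dependent precisely when det[b₁; b₂; b₃] = 0.
Cofactor expansion gives det = 35*λ - 105.
This vanishes exactly when λ = 3.

λ = 3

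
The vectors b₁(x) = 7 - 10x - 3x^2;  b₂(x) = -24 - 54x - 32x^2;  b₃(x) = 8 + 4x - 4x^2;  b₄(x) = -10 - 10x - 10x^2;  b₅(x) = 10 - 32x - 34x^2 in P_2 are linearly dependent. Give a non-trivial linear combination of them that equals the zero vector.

2b₁ - b₂ - b₃ + 3b₄ = 0

Pass to coordinate vectors relative to the basis {1, x, x^2}.
Row-reduce the matrix with b₁, b₂, b₃, b₄, b₅ as columns; the null space gives the coefficients.
A generator of the null space is (2, -1, -1, 3, 0).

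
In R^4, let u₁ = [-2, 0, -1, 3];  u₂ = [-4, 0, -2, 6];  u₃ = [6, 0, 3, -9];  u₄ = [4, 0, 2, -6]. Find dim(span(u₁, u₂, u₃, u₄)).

Apply Gaussian elimination to the matrix whose rows are u₁, u₂, u₃, u₄.
Exactly 1 pivot survives; hence the rank is 1.

dim = 1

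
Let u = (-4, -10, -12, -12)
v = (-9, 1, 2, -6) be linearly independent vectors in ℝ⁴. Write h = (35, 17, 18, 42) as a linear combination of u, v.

Set up the augmented matrix [u | v | h] and row-reduce.
The system has the unique solution (a₁, a₂) = (-2, -3).

h = -2u - 3v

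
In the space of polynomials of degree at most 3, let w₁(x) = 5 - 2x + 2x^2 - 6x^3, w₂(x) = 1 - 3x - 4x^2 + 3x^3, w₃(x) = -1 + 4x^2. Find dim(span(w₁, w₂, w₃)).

3

Use coordinates relative to {1, x, …, x^3}.
Put the 4×3 matrix [w₁|w₂|w₃] into echelon form.
There are 3 pivot columns, so rank = 3.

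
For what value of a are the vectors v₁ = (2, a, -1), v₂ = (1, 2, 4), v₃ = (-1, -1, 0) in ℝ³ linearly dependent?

a = 7/4

Dependence holds iff the 3×3 matrix [v₁ v₂ v₃] is singular.
Expanding, det = 7 - 4*a.
Solving 7 - 4*a = 0 yields a = 7/4.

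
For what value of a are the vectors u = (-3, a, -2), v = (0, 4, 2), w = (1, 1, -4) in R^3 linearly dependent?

a = -31

The set is linearly dependent precisely when det[u; v; w] = 0.
Expanding, det = 2*a + 62.
Setting this to zero gives a = -31.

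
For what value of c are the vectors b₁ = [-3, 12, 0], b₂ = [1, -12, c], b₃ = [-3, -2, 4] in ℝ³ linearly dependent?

The vectors are dependent exactly when the determinant of the matrix with rows b₁, b₂, b₃ vanishes.
Cofactor expansion gives det = 96 - 42*c.
Solving 96 - 42*c = 0 yields c = 16/7.

c = 16/7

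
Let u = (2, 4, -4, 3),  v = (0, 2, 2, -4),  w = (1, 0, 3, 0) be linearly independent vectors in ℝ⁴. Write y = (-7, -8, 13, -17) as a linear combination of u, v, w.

Since u, v, w are independent, the coefficients expressing y are uniquely determined by a linear system.
The system has the unique solution (a₁, a₂, a₃) = (-3, 2, -1).

y = -3u + 2v - w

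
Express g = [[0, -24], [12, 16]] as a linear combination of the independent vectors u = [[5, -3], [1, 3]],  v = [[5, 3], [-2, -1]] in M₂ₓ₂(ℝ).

g = 4u - 4v

Identify each element with its coordinate vector in ℝ⁴ via {E₁₁, E₁₂, E₂₁, E₂₂}.
Write g = c₁u + c₂v and equate components.
Row-reducing the augmented matrix gives the unique coefficients (c₁, c₂) = (4, -4).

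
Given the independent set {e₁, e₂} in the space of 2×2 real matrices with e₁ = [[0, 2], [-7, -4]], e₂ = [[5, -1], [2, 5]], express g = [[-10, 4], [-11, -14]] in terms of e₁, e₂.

g = e₁ - 2e₂

Work in coordinates with respect to the standard basis {E₁₁, E₁₂, E₂₁, E₂₂}.
Since e₁, e₂ are independent, the coefficients expressing g are uniquely determined by a linear system.
Row-reducing the augmented matrix gives the unique coefficients (c₁, c₂) = (1, -2).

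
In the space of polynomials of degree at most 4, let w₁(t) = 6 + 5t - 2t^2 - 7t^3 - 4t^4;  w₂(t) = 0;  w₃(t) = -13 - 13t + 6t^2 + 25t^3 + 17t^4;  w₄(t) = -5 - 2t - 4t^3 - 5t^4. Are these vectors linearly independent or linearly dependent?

Write each element as a coordinate vector in ℝ⁵ using {1, t, …, t^4}.
One of the vectors is the zero vector, so the set is linearly dependent.

linearly dependent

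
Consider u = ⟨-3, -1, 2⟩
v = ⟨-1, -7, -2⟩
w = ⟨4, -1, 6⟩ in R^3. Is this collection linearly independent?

linearly independent

Place the vectors as rows of a 3×3 matrix and reduce to echelon form.
The reduction yields 3 nonzero rows, so the rank is 3.
Since rank = 3 (the number of vectors), the set is linearly independent.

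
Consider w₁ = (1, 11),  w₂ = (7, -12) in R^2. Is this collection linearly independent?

linearly independent

Form the 2×2 matrix with these as columns; its determinant is -89.
A nonzero determinant means the columns are linearly independent.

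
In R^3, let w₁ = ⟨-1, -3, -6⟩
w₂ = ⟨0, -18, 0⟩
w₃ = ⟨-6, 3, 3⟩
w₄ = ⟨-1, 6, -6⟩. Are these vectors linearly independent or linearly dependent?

There are 4 vectors in a 3-dimensional space, so they cannot be linearly independent.

linearly dependent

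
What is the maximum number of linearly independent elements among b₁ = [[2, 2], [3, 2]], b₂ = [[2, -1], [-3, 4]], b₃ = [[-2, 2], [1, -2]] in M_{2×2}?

3

Use coordinates relative to {E₁₁, E₁₂, E₂₁, E₂₂}.
Put the 4×3 matrix [b₁|b₂|b₃] into echelon form.
Reduction leaves 3 leading entries, giving rank 3.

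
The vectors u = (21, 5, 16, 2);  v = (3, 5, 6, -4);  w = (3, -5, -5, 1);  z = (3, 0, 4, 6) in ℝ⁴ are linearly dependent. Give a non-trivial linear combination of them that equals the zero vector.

Solve the homogeneous system with u, v, w, z as columns by row-reducing the coefficient matrix.
A generator of the null space is (1, -3, -2, -2).

u - 3v - 2w - 2z = 0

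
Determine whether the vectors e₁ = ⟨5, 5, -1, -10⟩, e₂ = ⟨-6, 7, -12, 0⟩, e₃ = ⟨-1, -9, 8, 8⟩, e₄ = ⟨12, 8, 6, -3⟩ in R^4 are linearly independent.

linearly independent

The matrix [e₁|e₂|e₃|e₄] has determinant 27.
A nonzero determinant means the columns are linearly independent.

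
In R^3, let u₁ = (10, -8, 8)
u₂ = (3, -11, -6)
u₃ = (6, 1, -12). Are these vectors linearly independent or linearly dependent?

Form the 3×3 matrix with these as columns; its determinant is 1932.
A nonzero determinant means the columns are linearly independent.

linearly independent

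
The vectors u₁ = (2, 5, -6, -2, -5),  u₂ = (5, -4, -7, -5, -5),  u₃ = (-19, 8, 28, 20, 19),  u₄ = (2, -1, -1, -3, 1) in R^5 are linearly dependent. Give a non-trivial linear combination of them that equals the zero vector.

u₁ + 3u₂ + u₃ + u₄ = 0

Row-reduce the matrix with u₁, u₂, u₃, u₄ as columns; the null space gives the coefficients.
The free variable yields coefficients (1, 3, 1, 1) (any nonzero multiple also works).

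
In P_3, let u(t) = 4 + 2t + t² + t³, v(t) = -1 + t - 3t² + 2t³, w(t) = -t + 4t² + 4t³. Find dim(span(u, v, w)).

dim = 3

Represent each element by its coordinate vector in ℝ⁴.
Apply Gaussian elimination to the matrix whose rows are u, v, w.
Reduction leaves 3 leading entries, giving rank 3.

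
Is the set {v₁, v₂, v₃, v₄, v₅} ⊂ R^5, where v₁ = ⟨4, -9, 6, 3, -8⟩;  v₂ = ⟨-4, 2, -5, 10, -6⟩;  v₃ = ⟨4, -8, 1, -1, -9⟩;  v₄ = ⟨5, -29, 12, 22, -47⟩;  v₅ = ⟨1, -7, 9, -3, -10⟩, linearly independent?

linearly dependent

Row-reduce the matrix whose columns are v₁, v₂, v₃, v₄, v₅.
The reduction yields 4 nonzero rows, so the rank is 4.
Since rank 4 < 5, the set is linearly dependent.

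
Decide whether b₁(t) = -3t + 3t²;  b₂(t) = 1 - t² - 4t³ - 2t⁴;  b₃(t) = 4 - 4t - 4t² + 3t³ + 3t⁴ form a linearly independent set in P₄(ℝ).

linearly independent

Write each element as a coordinate vector in ℝ⁵ using {1, t, …, t⁴}.
Row-reduce the matrix whose columns are b₁, b₂, b₃.
The reduction yields 3 nonzero rows, so the rank is 3.
Since rank = 3 (the number of vectors), the set is linearly independent.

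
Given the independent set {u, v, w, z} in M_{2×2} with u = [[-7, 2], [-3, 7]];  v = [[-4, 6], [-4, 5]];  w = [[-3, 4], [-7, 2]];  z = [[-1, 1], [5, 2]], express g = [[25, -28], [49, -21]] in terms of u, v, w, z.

Identify each element with its coordinate vector in ℝ⁴ via {E₁₁, E₁₂, E₂₁, E₂₂}.
Since u, v, w, z are independent, the coefficients expressing g are uniquely determined by a linear system.
Row-reducing the augmented matrix gives the unique coefficients (α₁, …, α₄) = (-1, -2, -4, 2).

g = -u - 2v - 4w + 2z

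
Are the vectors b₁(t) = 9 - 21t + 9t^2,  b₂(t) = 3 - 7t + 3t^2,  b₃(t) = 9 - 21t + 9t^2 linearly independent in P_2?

linearly dependent

Write each element as a coordinate vector in ℝ³ using {1, t, t^2}.
One vector is a scalar multiple of another, so the set is dependent.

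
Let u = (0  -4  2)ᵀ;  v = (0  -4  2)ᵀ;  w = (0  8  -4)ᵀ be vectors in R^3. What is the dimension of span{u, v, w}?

1

Put the 3×3 matrix [u|v|w] into echelon form.
Reduction leaves 1 leading entry, giving rank 1.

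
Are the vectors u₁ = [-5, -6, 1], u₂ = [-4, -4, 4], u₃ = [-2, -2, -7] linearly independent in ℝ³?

The matrix [u₁|u₂|u₃] has determinant 36.
A nonzero determinant means the columns are linearly independent.

linearly independent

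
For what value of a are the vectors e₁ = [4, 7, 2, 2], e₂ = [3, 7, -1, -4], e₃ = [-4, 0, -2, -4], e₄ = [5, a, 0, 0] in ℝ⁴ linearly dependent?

Place the vectors as rows of a 4×4 matrix; dependence ⇔ determinant zero.
Cofactor expansion gives det = 20*a.
This vanishes exactly when a = 0.

a = 0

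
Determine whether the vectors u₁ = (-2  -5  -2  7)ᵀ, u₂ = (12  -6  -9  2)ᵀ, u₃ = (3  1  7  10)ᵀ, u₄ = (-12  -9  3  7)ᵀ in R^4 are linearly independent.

Form the 4×4 matrix with these as columns; its determinant is -7722.
A nonzero determinant means the columns are linearly independent.

linearly independent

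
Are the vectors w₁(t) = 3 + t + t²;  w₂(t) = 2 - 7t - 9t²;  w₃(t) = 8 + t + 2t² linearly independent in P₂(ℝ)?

Write each element as a coordinate vector in ℝ³ using {1, t, t²}.
The matrix [w₁|w₂|w₃] has determinant -33.
A nonzero determinant means the columns are linearly independent.

linearly independent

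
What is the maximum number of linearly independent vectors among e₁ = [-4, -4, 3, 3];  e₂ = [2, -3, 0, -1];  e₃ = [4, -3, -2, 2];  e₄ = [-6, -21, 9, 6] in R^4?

Form the matrix with e₁, e₂, e₃, e₄ as columns and reduce.
Exactly 3 pivots survive; hence the rank is 3.

3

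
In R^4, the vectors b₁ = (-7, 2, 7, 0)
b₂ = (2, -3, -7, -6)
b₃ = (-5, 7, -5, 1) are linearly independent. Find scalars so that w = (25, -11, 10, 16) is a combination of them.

w = -3b₁ - 3b₂ - 2b₃

Solve the system with b₁, b₂, b₃ as columns and w as the right-hand side.
Row-reducing the augmented matrix gives the unique coefficients (α₁, α₂, α₃) = (-3, -3, -2).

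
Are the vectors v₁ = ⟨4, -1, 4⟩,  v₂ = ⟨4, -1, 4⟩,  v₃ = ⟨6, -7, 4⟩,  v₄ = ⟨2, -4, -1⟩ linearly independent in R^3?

There are 4 vectors in a 3-dimensional space, so they cannot be linearly independent.

linearly dependent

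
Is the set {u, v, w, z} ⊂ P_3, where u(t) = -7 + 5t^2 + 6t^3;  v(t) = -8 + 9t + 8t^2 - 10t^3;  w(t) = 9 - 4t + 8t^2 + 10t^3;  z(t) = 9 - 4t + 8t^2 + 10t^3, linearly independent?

Write each element as a coordinate vector in ℝ⁴ using {1, t, …, t^3}.
Two of the vectors are equal, giving an immediate dependence.

linearly dependent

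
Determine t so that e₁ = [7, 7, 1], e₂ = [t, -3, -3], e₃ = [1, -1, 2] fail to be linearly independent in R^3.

t = -27/5

The vectors are dependent exactly when the determinant of the matrix with rows e₁, e₂, e₃ vanishes.
Expanding, det = -15*t - 81.
Solving -15*t - 81 = 0 yields t = -27/5.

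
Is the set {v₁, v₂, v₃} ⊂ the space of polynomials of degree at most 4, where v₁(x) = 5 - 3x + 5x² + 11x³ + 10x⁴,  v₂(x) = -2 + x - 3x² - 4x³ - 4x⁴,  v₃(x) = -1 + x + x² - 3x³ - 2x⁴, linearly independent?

linearly dependent

Write each element as a coordinate vector in ℝ⁵ using {1, x, …, x⁴}.
Row-reduce the matrix whose columns are v₁, v₂, v₃.
The reduction yields 2 nonzero rows, so the rank is 2.
Since rank 2 < 3, the set is linearly dependent.
Indeed v₁ + 2v₂ + v₃ = 0.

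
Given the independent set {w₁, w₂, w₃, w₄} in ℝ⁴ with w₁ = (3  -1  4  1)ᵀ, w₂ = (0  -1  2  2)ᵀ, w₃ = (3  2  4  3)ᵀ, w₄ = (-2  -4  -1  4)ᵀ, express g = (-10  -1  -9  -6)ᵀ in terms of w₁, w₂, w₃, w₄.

Solve the system with w₁, w₂, w₃, w₄ as columns and g as the right-hand side.
Row-reducing the augmented matrix gives the unique coefficients (α₁, …, α₄) = (-2, 3, -2, -1).

g = -2w₁ + 3w₂ - 2w₃ - w₄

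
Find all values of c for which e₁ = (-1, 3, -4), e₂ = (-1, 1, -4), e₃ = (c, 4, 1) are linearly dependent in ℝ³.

c = 1/4

Dependence holds iff the 3×3 matrix [e₁ e₂ e₃] is singular.
Expanding, det = 2 - 8*c.
Solving 2 - 8*c = 0 yields c = 1/4.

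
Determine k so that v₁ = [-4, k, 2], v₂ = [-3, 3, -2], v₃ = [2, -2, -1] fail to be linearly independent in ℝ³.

k = 4

Place the vectors as rows of a 3×3 matrix; dependence ⇔ determinant zero.
The determinant works out to 28 - 7*k.
Solving 28 - 7*k = 0 yields k = 4.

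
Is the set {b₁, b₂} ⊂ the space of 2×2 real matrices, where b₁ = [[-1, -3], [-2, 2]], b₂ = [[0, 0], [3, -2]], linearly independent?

Write each element as a coordinate vector in ℝ⁴ using {E₁₁, E₁₂, E₂₁, E₂₂}.
Place the vectors as rows of a 2×4 matrix and reduce to echelon form.
The reduction yields 2 nonzero rows, so the rank is 2.
Since rank = 2 (the number of vectors), the set is linearly independent.

linearly independent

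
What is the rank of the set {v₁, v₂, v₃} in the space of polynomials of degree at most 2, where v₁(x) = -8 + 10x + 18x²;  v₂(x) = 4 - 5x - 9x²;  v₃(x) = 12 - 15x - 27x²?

1

Use coordinates relative to {1, x, x²}.
Put the 3×3 matrix [v₁|v₂|v₃] into echelon form.
Exactly 1 pivot survives; hence the rank is 1.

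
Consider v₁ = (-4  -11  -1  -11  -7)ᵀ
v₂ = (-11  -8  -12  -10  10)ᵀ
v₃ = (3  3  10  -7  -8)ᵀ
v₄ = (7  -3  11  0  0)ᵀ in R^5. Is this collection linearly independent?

Row-reduce the matrix whose columns are v₁, v₂, v₃, v₄.
The reduction yields 4 nonzero rows, so the rank is 4.
Since rank = 4 (the number of vectors), the set is linearly independent.

linearly independent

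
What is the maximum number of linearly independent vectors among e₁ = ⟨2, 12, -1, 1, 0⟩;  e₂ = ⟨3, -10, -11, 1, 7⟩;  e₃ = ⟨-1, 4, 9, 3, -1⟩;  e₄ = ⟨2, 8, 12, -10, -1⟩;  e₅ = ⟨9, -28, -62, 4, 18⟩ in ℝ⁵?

Form the matrix with e₁, e₂, e₃, e₄, e₅ as columns and reduce.
There are 4 pivot columns, so rank = 4.

4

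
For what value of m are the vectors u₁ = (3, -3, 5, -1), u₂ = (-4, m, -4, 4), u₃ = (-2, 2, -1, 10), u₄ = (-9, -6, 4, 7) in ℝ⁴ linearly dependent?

Place the vectors as rows of a 4×4 matrix; dependence ⇔ determinant zero.
Cofactor expansion gives det = 1176 - 504*m.
This vanishes exactly when m = 7/3.

m = 7/3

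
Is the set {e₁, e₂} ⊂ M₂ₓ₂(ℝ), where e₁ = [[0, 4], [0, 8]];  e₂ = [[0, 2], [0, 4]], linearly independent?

Take coordinates with respect to the standard basis {E₁₁, E₁₂, E₂₁, E₂₂}.
Place the vectors as rows of a 2×4 matrix and reduce to echelon form.
The reduction yields 1 nonzero row, so the rank is 1.
Since rank 1 < 2, the set is linearly dependent.
Indeed e₁ - 2e₂ = 0.

linearly dependent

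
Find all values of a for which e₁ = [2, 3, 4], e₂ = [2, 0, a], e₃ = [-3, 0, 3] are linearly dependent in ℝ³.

The vectors are dependent exactly when the determinant of the matrix with rows e₁, e₂, e₃ vanishes.
The determinant works out to -9*a - 18.
Solving -9*a - 18 = 0 yields a = -2.

a = -2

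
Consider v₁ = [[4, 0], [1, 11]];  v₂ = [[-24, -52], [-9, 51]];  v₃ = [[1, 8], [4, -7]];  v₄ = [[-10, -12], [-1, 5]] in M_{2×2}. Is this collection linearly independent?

Take coordinates with respect to the standard basis {E₁₁, E₁₂, E₂₁, E₂₂}.
Row-reduce the matrix whose columns are v₁, v₂, v₃, v₄.
The reduction yields 3 nonzero rows, so the rank is 3.
Since rank 3 < 4, the set is linearly dependent.

linearly dependent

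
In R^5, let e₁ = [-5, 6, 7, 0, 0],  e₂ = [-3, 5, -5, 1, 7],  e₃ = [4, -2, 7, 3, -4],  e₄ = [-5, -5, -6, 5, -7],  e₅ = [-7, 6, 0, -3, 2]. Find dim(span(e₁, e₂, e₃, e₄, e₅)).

dim = 5

Apply Gaussian elimination to the matrix whose rows are e₁, e₂, e₃, e₄, e₅.
Reduction leaves 5 leading entries, giving rank 5.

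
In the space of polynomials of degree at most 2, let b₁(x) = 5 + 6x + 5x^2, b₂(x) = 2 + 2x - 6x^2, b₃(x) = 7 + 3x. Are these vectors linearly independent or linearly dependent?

linearly independent

Take coordinates with respect to the standard basis {1, x, x^2}.
The matrix [b₁|b₂|b₃] has determinant -202.
A nonzero determinant means the columns are linearly independent.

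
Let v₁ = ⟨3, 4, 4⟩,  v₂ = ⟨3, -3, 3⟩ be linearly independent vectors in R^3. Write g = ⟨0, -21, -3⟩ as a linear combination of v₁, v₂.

g = -3v₁ + 3v₂

Write g = α₁v₁ + α₂v₂ and equate components.
Back-substitution yields (α₁, α₂) = (-3, 3).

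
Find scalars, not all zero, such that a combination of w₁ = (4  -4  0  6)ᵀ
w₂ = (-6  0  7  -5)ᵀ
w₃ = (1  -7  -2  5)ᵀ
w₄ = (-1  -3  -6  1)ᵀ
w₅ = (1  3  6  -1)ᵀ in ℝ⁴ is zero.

w₄ + w₅ = 0

Set up α₁w₁ + … + α₅w₅ = 0 and solve the homogeneous system.
One solution (up to scaling) is (0, 0, 0, 1, 1).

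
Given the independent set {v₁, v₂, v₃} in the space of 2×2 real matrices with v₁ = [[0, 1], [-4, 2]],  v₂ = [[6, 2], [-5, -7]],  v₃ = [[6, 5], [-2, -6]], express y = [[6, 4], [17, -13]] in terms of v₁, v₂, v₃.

Take coordinate vectors relative to {E₁₁, E₁₂, E₂₁, E₂₂}.
Write y = α₁v₁ + … + α₃v₃ and equate components.
Row-reducing the augmented matrix gives the unique coefficients (α₁, α₂, α₃) = (-4, -1, 2).

y = -4v₁ - v₂ + 2v₃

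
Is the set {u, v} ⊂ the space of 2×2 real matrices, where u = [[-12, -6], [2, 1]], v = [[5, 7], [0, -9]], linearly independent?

Take coordinates with respect to the standard basis {E₁₁, E₁₂, E₂₁, E₂₂}.
Place the vectors as rows of a 2×4 matrix and reduce to echelon form.
The reduction yields 2 nonzero rows, so the rank is 2.
Since rank = 2 (the number of vectors), the set is linearly independent.

linearly independent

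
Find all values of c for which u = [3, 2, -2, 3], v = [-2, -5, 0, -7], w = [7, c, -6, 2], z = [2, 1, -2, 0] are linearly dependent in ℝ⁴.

c = 1

Dependence holds iff the 4×4 matrix [u v w z] is singular.
Expanding, det = 2*c - 2.
Solving 2*c - 2 = 0 yields c = 1.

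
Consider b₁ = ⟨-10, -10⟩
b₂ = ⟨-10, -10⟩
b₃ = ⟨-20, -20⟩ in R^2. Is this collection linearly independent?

linearly dependent

There are 3 vectors in a 2-dimensional space, so they cannot be linearly independent.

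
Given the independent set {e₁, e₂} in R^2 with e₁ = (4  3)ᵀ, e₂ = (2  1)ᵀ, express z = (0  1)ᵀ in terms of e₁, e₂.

Since e₁, e₂ are independent, the coefficients expressing z are uniquely determined by a linear system.
Back-substitution yields (a₁, a₂) = (1, -2).

z = e₁ - 2e₂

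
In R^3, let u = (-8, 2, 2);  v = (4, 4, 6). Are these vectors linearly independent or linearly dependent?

linearly independent

Row-reduce the matrix whose columns are u, v.
The reduction yields 2 nonzero rows, so the rank is 2.
Since rank = 2 (the number of vectors), the set is linearly independent.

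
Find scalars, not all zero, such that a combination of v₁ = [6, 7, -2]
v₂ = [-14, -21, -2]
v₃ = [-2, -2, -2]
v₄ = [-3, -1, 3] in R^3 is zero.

3v₁ + v₂ - v₃ + 2v₄ = 0

Write the vectors as columns of a matrix and find a nonzero vector in its null space.
The free variable yields coefficients (3, 1, -1, 2) (any nonzero multiple also works).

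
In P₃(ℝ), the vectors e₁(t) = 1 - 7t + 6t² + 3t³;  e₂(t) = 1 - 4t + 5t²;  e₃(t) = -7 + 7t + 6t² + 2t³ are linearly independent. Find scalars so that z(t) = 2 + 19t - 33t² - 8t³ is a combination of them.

z = -2e₁ - 3e₂ - e₃

Work in coordinates with respect to the standard basis {1, t, …, t³}.
Write z = c₁e₁ + … + c₃e₃ and equate components.
Row-reducing the augmented matrix gives the unique coefficients (c₁, c₂, c₃) = (-2, -3, -1).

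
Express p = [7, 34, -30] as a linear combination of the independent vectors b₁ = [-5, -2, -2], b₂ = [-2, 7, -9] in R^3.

Since b₁, b₂ are independent, the coefficients expressing p are uniquely determined by a linear system.
Back-substitution yields (c₁, c₂) = (-3, 4).

p = -3b₁ + 4b₂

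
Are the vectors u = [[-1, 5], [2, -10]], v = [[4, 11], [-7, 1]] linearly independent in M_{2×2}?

linearly independent

Take coordinates with respect to the standard basis {E₁₁, E₁₂, E₂₁, E₂₂}.
Row-reduce the matrix whose columns are u, v.
The reduction yields 2 nonzero rows, so the rank is 2.
Since rank = 2 (the number of vectors), the set is linearly independent.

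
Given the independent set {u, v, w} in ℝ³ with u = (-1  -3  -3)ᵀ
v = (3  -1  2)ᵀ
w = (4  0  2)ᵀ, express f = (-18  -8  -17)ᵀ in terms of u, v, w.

f = 3u - v - 3w

Write f = c₁u + … + c₃w and equate components.
Back-substitution yields (c₁, c₂, c₃) = (3, -1, -3).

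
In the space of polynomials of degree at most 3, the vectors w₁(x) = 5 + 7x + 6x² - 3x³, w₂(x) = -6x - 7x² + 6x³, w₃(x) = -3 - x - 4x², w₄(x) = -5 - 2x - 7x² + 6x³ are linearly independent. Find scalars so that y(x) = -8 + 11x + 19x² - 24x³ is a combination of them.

Identify each element with its coordinate vector in ℝ⁴ via {1, x, …, x³}.
Since w₁, w₂, w₃, w₄ are independent, the coefficients expressing y are uniquely determined by a linear system.
Row-reducing the augmented matrix gives the unique coefficients (c₁, …, c₄) = (-2, -4, 1, -1).

y = -2w₁ - 4w₂ + w₃ - w₄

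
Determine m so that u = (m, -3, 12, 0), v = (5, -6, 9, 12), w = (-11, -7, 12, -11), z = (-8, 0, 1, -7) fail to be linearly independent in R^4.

Dependence holds iff the 4×4 matrix [u v w z] is singular.
Expanding, det = -87*m - 3654.
Setting this to zero gives m = -42.

m = -42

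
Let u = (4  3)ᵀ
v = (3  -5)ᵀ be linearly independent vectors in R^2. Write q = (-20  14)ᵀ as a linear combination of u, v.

Set up the augmented matrix [u | v | q] and row-reduce.
The system has the unique solution (c₁, c₂) = (-2, -4).

q = -2u - 4v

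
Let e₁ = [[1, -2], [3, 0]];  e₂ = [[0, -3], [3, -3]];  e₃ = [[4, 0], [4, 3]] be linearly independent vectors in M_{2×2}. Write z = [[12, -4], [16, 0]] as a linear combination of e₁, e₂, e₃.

Identify each element with its coordinate vector in ℝ⁴ via {E₁₁, E₁₂, E₂₁, E₂₂}.
Solve the system with e₁, e₂, e₃ as columns and z as the right-hand side.
Back-substitution yields (a₁, a₂, a₃) = (-4, 4, 4).

z = -4e₁ + 4e₂ + 4e₃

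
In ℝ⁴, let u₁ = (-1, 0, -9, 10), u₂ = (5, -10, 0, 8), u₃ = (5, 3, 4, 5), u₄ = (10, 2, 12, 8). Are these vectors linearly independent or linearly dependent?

linearly independent

Row-reduce the matrix whose columns are u₁, u₂, u₃, u₄.
The reduction yields 4 nonzero rows, so the rank is 4.
Since rank = 4 (the number of vectors), the set is linearly independent.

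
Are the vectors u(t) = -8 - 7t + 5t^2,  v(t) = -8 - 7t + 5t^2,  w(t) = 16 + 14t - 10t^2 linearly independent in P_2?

linearly dependent

Take coordinates with respect to the standard basis {1, t, t^2}.
The matrix [u|v|w] has determinant 0.
A zero determinant means the columns are linearly dependent.
Indeed u - v = 0.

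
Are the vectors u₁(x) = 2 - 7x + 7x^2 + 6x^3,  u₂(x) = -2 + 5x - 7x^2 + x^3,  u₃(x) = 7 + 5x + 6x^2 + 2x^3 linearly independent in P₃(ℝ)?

Take coordinates with respect to the standard basis {1, x, …, x^3}.
Place the vectors as rows of a 3×4 matrix and reduce to echelon form.
The reduction yields 3 nonzero rows, so the rank is 3.
Since rank = 3 (the number of vectors), the set is linearly independent.

linearly independent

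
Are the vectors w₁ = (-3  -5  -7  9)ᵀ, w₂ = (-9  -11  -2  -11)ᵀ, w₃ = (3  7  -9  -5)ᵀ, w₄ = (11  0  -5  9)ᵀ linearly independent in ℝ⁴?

Place the vectors as rows of a 4×4 matrix and reduce to echelon form.
The reduction yields 4 nonzero rows, so the rank is 4.
Since rank = 4 (the number of vectors), the set is linearly independent.

linearly independent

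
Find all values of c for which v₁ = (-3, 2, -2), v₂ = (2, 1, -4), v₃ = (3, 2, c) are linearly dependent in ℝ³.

c = -50/7

Place the vectors as rows of a 3×3 matrix; dependence ⇔ determinant zero.
Expanding, det = -7*c - 50.
Setting this to zero gives c = -50/7.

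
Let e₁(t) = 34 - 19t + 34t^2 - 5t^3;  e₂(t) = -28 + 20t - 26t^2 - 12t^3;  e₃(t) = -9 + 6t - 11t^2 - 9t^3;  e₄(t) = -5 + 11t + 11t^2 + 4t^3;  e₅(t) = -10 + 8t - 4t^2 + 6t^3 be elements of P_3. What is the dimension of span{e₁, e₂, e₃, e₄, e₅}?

3

Represent each element by its coordinate vector in ℝ⁴.
Row-reduce the 5×4 matrix with these as rows.
Exactly 3 pivots survive; hence the rank is 3.
(With 5 elements in a 4-dimensional space the rank is at most 4.)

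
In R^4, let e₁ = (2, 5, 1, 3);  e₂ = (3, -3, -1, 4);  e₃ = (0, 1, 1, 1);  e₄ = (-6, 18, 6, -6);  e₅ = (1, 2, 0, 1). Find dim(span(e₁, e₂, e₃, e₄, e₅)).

3

Form the matrix with e₁, e₂, e₃, e₄, e₅ as columns and reduce.
The echelon form has 3 nonzero rows, so the rank is 3.
(With 5 elements in a 4-dimensional space the rank is at most 4.)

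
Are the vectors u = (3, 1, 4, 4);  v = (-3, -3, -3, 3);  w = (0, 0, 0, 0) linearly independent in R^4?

One of the vectors is the zero vector, so the set is linearly dependent.

linearly dependent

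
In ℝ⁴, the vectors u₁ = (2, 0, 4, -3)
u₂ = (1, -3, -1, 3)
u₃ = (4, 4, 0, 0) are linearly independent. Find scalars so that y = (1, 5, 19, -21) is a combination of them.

Solve the system with u₁, u₂, u₃ as columns and y as the right-hand side.
Back-substitution yields (α₁, α₂, α₃) = (4, -3, -1).

y = 4u₁ - 3u₂ - u₃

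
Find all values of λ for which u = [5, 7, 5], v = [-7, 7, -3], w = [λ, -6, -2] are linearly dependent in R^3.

λ = -6/7

Dependence holds iff the 3×3 matrix [u v w] is singular.
Expanding, det = -56*λ - 48.
Solving -56*λ - 48 = 0 yields λ = -6/7.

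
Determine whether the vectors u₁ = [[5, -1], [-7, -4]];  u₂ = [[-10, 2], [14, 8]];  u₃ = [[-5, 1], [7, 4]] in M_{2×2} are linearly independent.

Write each element as a coordinate vector in ℝ⁴ using {E₁₁, E₁₂, E₂₁, E₂₂}.
One vector is a scalar multiple of another, so the set is dependent.

linearly dependent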